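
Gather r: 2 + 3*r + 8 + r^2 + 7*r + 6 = r^2 + 10*r + 16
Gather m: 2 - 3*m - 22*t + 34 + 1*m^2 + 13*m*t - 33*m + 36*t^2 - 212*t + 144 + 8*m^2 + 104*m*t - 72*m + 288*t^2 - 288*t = 9*m^2 + m*(117*t - 108) + 324*t^2 - 522*t + 180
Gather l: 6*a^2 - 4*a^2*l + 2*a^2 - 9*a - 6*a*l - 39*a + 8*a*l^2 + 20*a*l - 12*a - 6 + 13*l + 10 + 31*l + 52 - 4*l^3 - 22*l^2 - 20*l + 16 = 8*a^2 - 60*a - 4*l^3 + l^2*(8*a - 22) + l*(-4*a^2 + 14*a + 24) + 72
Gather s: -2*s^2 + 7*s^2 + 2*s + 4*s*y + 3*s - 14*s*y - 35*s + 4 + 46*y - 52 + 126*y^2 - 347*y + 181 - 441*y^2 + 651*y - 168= 5*s^2 + s*(-10*y - 30) - 315*y^2 + 350*y - 35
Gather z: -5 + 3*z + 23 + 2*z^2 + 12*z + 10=2*z^2 + 15*z + 28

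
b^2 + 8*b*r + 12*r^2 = (b + 2*r)*(b + 6*r)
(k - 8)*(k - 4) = k^2 - 12*k + 32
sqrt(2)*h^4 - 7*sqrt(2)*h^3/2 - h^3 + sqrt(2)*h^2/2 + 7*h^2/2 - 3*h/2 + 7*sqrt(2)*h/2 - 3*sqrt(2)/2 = (h - 3)*(h - 1/2)*(h - sqrt(2))*(sqrt(2)*h + 1)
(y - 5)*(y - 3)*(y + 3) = y^3 - 5*y^2 - 9*y + 45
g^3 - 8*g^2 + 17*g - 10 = (g - 5)*(g - 2)*(g - 1)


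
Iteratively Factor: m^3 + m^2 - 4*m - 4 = (m - 2)*(m^2 + 3*m + 2) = (m - 2)*(m + 1)*(m + 2)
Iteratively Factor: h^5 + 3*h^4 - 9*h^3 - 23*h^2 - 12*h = (h + 1)*(h^4 + 2*h^3 - 11*h^2 - 12*h) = (h - 3)*(h + 1)*(h^3 + 5*h^2 + 4*h) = (h - 3)*(h + 1)^2*(h^2 + 4*h) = h*(h - 3)*(h + 1)^2*(h + 4)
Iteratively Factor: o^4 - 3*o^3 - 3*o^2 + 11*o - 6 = (o - 3)*(o^3 - 3*o + 2) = (o - 3)*(o + 2)*(o^2 - 2*o + 1) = (o - 3)*(o - 1)*(o + 2)*(o - 1)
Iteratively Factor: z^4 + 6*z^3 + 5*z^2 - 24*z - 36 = (z + 2)*(z^3 + 4*z^2 - 3*z - 18) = (z + 2)*(z + 3)*(z^2 + z - 6) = (z - 2)*(z + 2)*(z + 3)*(z + 3)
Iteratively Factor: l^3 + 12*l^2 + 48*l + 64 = (l + 4)*(l^2 + 8*l + 16) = (l + 4)^2*(l + 4)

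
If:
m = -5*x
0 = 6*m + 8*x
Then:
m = 0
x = 0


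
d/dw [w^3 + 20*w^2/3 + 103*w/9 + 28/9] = 3*w^2 + 40*w/3 + 103/9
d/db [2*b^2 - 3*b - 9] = 4*b - 3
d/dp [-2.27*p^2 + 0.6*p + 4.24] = 0.6 - 4.54*p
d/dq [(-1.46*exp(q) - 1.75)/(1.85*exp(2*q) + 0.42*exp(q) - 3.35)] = (2.701*exp(2*q) + 6.475*exp(q) + 5.626)*exp(q)/(3.4225*exp(4*q) + 1.554*exp(3*q) - 12.2186*exp(2*q) - 2.814*exp(q) + 11.2225)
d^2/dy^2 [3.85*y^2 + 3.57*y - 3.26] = 7.70000000000000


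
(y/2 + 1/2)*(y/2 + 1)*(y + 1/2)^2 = y^4/4 + y^3 + 21*y^2/16 + 11*y/16 + 1/8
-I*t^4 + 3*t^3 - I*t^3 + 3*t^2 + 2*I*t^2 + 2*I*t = t*(t + I)*(t + 2*I)*(-I*t - I)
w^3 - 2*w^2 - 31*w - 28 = (w - 7)*(w + 1)*(w + 4)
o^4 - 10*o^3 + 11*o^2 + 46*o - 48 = (o - 8)*(o - 3)*(o - 1)*(o + 2)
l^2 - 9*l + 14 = (l - 7)*(l - 2)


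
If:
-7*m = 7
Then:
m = -1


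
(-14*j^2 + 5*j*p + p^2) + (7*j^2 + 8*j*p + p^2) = -7*j^2 + 13*j*p + 2*p^2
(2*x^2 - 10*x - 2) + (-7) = 2*x^2 - 10*x - 9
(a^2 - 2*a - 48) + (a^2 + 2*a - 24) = 2*a^2 - 72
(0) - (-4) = 4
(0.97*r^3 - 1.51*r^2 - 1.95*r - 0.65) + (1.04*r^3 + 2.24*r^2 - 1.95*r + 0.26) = 2.01*r^3 + 0.73*r^2 - 3.9*r - 0.39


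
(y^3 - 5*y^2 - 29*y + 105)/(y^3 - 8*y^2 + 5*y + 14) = (y^2 + 2*y - 15)/(y^2 - y - 2)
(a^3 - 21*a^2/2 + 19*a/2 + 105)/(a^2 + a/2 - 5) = (a^2 - 13*a + 42)/(a - 2)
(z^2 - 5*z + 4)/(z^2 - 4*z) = (z - 1)/z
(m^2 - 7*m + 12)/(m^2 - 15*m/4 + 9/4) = 4*(m - 4)/(4*m - 3)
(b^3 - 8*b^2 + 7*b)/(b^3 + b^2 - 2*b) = (b - 7)/(b + 2)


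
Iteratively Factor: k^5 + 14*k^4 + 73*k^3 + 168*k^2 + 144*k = (k + 4)*(k^4 + 10*k^3 + 33*k^2 + 36*k) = k*(k + 4)*(k^3 + 10*k^2 + 33*k + 36) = k*(k + 3)*(k + 4)*(k^2 + 7*k + 12) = k*(k + 3)*(k + 4)^2*(k + 3)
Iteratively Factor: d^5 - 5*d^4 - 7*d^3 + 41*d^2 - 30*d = (d - 1)*(d^4 - 4*d^3 - 11*d^2 + 30*d) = (d - 1)*(d + 3)*(d^3 - 7*d^2 + 10*d) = (d - 2)*(d - 1)*(d + 3)*(d^2 - 5*d) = (d - 5)*(d - 2)*(d - 1)*(d + 3)*(d)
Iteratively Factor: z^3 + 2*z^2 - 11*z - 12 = (z - 3)*(z^2 + 5*z + 4) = (z - 3)*(z + 4)*(z + 1)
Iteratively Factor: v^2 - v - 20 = (v - 5)*(v + 4)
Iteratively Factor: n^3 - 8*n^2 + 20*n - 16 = (n - 2)*(n^2 - 6*n + 8) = (n - 4)*(n - 2)*(n - 2)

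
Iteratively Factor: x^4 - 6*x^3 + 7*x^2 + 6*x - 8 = (x - 4)*(x^3 - 2*x^2 - x + 2) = (x - 4)*(x + 1)*(x^2 - 3*x + 2) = (x - 4)*(x - 1)*(x + 1)*(x - 2)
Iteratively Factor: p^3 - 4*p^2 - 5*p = (p - 5)*(p^2 + p) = (p - 5)*(p + 1)*(p)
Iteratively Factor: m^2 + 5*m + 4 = (m + 4)*(m + 1)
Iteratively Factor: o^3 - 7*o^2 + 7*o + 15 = (o + 1)*(o^2 - 8*o + 15) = (o - 5)*(o + 1)*(o - 3)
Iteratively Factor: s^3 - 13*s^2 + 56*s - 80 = (s - 4)*(s^2 - 9*s + 20) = (s - 4)^2*(s - 5)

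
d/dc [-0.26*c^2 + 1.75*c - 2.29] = 1.75 - 0.52*c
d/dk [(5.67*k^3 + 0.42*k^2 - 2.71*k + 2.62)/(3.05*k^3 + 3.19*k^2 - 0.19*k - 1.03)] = (16.8063*k^4 + 14.3764*k^3 - 32.9282*k^2 - 17.5808*k + 3.2891)/(9.3025*k^6 + 19.459*k^5 + 9.0171*k^4 - 7.4952*k^3 - 6.5353*k^2 + 0.3914*k + 1.0609)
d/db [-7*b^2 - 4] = -14*b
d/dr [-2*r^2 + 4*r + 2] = 4 - 4*r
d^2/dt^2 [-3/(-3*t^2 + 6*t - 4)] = 18*(-3*t^2 + 6*t + 12*(t - 1)^2 - 4)/(3*t^2 - 6*t + 4)^3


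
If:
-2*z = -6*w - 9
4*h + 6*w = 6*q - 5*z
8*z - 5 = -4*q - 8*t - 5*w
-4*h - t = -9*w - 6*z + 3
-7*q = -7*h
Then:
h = -237/28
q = -237/28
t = 351/49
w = -92/49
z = -111/98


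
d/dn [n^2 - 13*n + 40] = 2*n - 13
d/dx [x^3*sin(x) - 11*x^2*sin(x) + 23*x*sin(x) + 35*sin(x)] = x^3*cos(x) + 3*x^2*sin(x) - 11*x^2*cos(x) - 22*x*sin(x) + 23*x*cos(x) + 23*sin(x) + 35*cos(x)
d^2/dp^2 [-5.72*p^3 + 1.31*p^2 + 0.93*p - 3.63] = 2.62 - 34.32*p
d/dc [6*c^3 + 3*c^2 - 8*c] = 18*c^2 + 6*c - 8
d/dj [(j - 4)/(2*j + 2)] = 5/(2*(j + 1)^2)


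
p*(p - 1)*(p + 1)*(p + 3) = p^4 + 3*p^3 - p^2 - 3*p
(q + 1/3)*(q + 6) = q^2 + 19*q/3 + 2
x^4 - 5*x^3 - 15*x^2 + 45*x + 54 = (x - 6)*(x - 3)*(x + 1)*(x + 3)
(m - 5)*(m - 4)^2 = m^3 - 13*m^2 + 56*m - 80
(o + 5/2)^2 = o^2 + 5*o + 25/4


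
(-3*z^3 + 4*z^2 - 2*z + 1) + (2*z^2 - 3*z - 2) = -3*z^3 + 6*z^2 - 5*z - 1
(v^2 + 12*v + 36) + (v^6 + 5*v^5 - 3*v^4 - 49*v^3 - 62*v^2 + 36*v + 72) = v^6 + 5*v^5 - 3*v^4 - 49*v^3 - 61*v^2 + 48*v + 108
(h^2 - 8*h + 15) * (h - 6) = h^3 - 14*h^2 + 63*h - 90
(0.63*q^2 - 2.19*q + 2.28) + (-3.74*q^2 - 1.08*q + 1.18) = -3.11*q^2 - 3.27*q + 3.46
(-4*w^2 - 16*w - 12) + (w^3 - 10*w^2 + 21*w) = w^3 - 14*w^2 + 5*w - 12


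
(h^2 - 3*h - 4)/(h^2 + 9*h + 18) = (h^2 - 3*h - 4)/(h^2 + 9*h + 18)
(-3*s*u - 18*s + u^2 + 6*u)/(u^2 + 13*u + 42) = (-3*s + u)/(u + 7)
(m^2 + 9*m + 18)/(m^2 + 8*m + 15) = (m + 6)/(m + 5)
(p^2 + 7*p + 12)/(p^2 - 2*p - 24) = (p + 3)/(p - 6)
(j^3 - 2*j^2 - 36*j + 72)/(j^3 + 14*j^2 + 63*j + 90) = (j^2 - 8*j + 12)/(j^2 + 8*j + 15)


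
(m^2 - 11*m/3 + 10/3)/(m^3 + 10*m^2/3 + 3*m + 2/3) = (3*m^2 - 11*m + 10)/(3*m^3 + 10*m^2 + 9*m + 2)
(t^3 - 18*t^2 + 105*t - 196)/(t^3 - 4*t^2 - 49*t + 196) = (t - 7)/(t + 7)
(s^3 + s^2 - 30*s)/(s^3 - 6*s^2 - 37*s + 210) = s/(s - 7)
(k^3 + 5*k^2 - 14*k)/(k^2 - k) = (k^2 + 5*k - 14)/(k - 1)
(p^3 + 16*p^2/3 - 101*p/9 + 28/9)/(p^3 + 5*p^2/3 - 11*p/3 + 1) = (3*p^2 + 17*p - 28)/(3*(p^2 + 2*p - 3))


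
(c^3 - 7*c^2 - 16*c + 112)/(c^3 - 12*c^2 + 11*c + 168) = (c^2 - 16)/(c^2 - 5*c - 24)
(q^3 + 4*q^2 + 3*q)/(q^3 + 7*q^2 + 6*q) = (q + 3)/(q + 6)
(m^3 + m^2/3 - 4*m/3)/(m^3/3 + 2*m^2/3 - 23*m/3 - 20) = m*(3*m^2 + m - 4)/(m^3 + 2*m^2 - 23*m - 60)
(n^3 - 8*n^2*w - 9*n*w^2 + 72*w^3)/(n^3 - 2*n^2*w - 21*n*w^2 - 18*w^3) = (-n^2 + 11*n*w - 24*w^2)/(-n^2 + 5*n*w + 6*w^2)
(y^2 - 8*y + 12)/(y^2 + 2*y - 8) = (y - 6)/(y + 4)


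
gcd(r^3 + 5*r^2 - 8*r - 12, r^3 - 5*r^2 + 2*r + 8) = r^2 - r - 2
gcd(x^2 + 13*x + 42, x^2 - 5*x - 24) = 1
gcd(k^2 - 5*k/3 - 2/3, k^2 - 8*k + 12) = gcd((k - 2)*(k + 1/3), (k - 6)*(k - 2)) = k - 2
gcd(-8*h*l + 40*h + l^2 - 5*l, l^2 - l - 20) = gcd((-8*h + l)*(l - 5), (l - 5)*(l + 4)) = l - 5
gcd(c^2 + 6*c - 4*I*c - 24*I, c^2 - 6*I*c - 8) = c - 4*I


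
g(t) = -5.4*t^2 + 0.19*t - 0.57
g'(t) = 0.19 - 10.8*t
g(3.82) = -78.64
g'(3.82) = -41.07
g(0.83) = -4.13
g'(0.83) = -8.77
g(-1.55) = -13.84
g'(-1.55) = 16.93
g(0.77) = -3.63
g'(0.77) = -8.13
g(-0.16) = -0.74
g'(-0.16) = 1.92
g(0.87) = -4.49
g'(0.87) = -9.21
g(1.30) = -9.45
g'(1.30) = -13.85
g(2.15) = -25.12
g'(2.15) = -23.03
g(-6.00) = -196.11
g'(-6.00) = 64.99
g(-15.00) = -1218.42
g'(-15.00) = 162.19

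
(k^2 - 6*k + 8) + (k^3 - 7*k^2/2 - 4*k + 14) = k^3 - 5*k^2/2 - 10*k + 22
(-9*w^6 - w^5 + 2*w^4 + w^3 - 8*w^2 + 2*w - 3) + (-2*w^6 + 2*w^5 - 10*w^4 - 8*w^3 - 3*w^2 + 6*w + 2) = -11*w^6 + w^5 - 8*w^4 - 7*w^3 - 11*w^2 + 8*w - 1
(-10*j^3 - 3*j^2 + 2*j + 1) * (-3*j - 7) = 30*j^4 + 79*j^3 + 15*j^2 - 17*j - 7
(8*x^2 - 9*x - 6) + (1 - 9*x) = 8*x^2 - 18*x - 5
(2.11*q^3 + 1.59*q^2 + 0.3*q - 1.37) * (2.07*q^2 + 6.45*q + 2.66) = 4.3677*q^5 + 16.9008*q^4 + 16.4891*q^3 + 3.3285*q^2 - 8.0385*q - 3.6442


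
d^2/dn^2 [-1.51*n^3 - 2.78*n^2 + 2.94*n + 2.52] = -9.06*n - 5.56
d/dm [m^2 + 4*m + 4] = 2*m + 4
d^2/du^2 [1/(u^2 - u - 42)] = 2*(u^2 - u - (2*u - 1)^2 - 42)/(-u^2 + u + 42)^3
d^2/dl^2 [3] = 0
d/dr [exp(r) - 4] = exp(r)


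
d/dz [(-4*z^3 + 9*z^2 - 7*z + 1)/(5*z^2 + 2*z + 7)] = (-20*z^4 - 16*z^3 - 31*z^2 + 116*z - 51)/(25*z^4 + 20*z^3 + 74*z^2 + 28*z + 49)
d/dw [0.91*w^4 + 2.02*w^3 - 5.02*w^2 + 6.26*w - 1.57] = 3.64*w^3 + 6.06*w^2 - 10.04*w + 6.26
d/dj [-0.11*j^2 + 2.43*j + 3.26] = 2.43 - 0.22*j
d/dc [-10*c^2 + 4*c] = 4 - 20*c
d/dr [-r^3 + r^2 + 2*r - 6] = -3*r^2 + 2*r + 2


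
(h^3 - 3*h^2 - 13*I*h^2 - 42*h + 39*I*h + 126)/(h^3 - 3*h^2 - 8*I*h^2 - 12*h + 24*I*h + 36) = (h - 7*I)/(h - 2*I)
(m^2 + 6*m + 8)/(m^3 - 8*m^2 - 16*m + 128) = (m + 2)/(m^2 - 12*m + 32)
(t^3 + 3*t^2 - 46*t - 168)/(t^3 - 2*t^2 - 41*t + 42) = (t + 4)/(t - 1)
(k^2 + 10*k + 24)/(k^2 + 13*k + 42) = (k + 4)/(k + 7)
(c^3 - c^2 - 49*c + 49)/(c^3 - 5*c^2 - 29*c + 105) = (c^2 + 6*c - 7)/(c^2 + 2*c - 15)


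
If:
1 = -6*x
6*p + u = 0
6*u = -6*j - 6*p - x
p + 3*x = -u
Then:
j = -17/36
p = -1/10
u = 3/5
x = -1/6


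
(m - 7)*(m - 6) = m^2 - 13*m + 42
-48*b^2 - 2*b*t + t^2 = (-8*b + t)*(6*b + t)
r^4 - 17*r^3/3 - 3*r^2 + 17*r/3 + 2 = (r - 6)*(r - 1)*(r + 1/3)*(r + 1)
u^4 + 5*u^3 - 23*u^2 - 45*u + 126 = (u - 3)*(u - 2)*(u + 3)*(u + 7)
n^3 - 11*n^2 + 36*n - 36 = (n - 6)*(n - 3)*(n - 2)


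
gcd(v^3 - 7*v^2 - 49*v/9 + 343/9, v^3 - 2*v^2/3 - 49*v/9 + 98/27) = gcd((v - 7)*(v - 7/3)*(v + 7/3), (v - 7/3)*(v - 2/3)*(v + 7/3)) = v^2 - 49/9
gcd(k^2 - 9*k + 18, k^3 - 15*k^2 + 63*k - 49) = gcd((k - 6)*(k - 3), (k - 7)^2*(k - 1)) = 1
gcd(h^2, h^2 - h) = h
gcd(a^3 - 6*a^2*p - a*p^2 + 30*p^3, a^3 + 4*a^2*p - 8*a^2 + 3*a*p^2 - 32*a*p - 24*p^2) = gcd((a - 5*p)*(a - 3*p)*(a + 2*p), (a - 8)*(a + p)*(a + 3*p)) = 1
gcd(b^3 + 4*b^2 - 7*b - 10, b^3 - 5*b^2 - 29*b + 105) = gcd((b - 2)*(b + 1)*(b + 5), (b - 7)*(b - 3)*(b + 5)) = b + 5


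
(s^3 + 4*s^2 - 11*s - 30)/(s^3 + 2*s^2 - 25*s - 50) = (s - 3)/(s - 5)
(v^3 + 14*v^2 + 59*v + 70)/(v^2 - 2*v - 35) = (v^2 + 9*v + 14)/(v - 7)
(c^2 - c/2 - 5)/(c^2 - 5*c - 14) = (c - 5/2)/(c - 7)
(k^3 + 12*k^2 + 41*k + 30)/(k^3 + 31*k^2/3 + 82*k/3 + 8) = 3*(k^2 + 6*k + 5)/(3*k^2 + 13*k + 4)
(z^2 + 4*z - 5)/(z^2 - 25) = (z - 1)/(z - 5)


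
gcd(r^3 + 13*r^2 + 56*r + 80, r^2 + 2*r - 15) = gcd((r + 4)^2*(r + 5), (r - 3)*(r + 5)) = r + 5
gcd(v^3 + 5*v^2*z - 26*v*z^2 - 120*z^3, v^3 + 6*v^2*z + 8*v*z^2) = v + 4*z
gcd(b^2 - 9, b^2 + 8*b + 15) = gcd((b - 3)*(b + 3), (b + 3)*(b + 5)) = b + 3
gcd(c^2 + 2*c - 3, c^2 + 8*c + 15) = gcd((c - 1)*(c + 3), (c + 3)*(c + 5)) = c + 3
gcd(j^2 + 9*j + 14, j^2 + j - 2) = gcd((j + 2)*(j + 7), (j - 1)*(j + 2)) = j + 2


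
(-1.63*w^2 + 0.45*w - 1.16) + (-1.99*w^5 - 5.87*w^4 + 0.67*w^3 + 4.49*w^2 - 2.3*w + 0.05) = -1.99*w^5 - 5.87*w^4 + 0.67*w^3 + 2.86*w^2 - 1.85*w - 1.11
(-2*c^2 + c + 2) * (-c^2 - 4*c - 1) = 2*c^4 + 7*c^3 - 4*c^2 - 9*c - 2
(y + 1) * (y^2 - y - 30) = y^3 - 31*y - 30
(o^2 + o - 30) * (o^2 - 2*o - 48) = o^4 - o^3 - 80*o^2 + 12*o + 1440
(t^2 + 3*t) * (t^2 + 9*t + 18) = t^4 + 12*t^3 + 45*t^2 + 54*t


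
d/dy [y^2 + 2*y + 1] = 2*y + 2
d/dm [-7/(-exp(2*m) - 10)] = -14*exp(2*m)/(exp(2*m) + 10)^2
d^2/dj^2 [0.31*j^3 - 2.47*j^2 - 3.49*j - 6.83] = 1.86*j - 4.94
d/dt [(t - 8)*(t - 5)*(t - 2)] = 3*t^2 - 30*t + 66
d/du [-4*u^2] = -8*u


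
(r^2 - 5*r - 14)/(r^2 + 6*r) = (r^2 - 5*r - 14)/(r*(r + 6))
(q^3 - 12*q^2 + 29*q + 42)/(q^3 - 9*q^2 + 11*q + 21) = (q - 6)/(q - 3)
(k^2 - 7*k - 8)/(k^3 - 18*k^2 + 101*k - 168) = (k + 1)/(k^2 - 10*k + 21)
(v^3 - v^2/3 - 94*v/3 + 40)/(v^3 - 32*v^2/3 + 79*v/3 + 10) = (3*v^2 + 14*v - 24)/(3*v^2 - 17*v - 6)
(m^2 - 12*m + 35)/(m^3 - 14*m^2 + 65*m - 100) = (m - 7)/(m^2 - 9*m + 20)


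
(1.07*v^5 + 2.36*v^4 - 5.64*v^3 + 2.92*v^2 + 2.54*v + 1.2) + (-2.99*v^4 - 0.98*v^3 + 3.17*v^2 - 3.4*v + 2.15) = 1.07*v^5 - 0.63*v^4 - 6.62*v^3 + 6.09*v^2 - 0.86*v + 3.35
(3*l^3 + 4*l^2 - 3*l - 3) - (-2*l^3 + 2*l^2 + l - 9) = 5*l^3 + 2*l^2 - 4*l + 6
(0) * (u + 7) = 0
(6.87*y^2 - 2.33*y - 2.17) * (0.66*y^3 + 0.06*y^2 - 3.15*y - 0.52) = 4.5342*y^5 - 1.1256*y^4 - 23.2125*y^3 + 3.6369*y^2 + 8.0471*y + 1.1284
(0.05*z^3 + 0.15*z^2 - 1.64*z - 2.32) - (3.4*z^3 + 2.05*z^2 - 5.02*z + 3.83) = -3.35*z^3 - 1.9*z^2 + 3.38*z - 6.15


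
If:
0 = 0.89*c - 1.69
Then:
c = 1.90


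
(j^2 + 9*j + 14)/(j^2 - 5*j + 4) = (j^2 + 9*j + 14)/(j^2 - 5*j + 4)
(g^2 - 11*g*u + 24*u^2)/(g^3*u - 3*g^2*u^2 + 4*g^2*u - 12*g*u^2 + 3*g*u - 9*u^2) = (g - 8*u)/(u*(g^2 + 4*g + 3))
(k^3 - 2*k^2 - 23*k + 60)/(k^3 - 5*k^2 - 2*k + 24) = (k + 5)/(k + 2)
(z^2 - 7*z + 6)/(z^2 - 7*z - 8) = (-z^2 + 7*z - 6)/(-z^2 + 7*z + 8)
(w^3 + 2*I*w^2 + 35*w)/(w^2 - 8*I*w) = (w^2 + 2*I*w + 35)/(w - 8*I)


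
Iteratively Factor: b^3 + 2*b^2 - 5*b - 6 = (b + 1)*(b^2 + b - 6) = (b + 1)*(b + 3)*(b - 2)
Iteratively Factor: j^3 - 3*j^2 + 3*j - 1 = (j - 1)*(j^2 - 2*j + 1) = (j - 1)^2*(j - 1)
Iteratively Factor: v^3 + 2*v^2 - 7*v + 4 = (v - 1)*(v^2 + 3*v - 4) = (v - 1)^2*(v + 4)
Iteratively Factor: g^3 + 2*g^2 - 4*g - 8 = (g + 2)*(g^2 - 4) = (g + 2)^2*(g - 2)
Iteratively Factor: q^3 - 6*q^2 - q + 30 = (q + 2)*(q^2 - 8*q + 15) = (q - 5)*(q + 2)*(q - 3)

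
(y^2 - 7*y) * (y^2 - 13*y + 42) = y^4 - 20*y^3 + 133*y^2 - 294*y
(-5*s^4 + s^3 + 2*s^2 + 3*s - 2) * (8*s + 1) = -40*s^5 + 3*s^4 + 17*s^3 + 26*s^2 - 13*s - 2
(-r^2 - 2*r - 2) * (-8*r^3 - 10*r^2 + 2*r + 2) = 8*r^5 + 26*r^4 + 34*r^3 + 14*r^2 - 8*r - 4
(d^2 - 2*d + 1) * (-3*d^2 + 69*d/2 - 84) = -3*d^4 + 81*d^3/2 - 156*d^2 + 405*d/2 - 84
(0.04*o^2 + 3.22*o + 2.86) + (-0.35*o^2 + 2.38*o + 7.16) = -0.31*o^2 + 5.6*o + 10.02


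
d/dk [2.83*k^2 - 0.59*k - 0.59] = 5.66*k - 0.59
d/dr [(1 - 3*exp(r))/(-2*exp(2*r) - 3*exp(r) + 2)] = (-6*exp(2*r) + 4*exp(r) - 3)*exp(r)/(4*exp(4*r) + 12*exp(3*r) + exp(2*r) - 12*exp(r) + 4)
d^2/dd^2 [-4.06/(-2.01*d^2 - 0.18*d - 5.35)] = (-32.805612*d^2 - 2.937816*d + 4.06*(4.02*d + 0.18)*(8.04*d + 0.36) - 87.31842)/(2.01*d^2 + 0.18*d + 5.35)^3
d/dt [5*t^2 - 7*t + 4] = 10*t - 7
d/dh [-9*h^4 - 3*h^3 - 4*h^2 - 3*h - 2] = -36*h^3 - 9*h^2 - 8*h - 3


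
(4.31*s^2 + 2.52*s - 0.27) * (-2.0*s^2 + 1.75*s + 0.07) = -8.62*s^4 + 2.5025*s^3 + 5.2517*s^2 - 0.2961*s - 0.0189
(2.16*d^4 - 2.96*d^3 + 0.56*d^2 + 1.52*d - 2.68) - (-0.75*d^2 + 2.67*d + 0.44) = 2.16*d^4 - 2.96*d^3 + 1.31*d^2 - 1.15*d - 3.12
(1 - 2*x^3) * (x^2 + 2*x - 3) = -2*x^5 - 4*x^4 + 6*x^3 + x^2 + 2*x - 3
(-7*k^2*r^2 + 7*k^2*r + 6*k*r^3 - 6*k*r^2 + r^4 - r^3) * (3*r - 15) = -21*k^2*r^3 + 126*k^2*r^2 - 105*k^2*r + 18*k*r^4 - 108*k*r^3 + 90*k*r^2 + 3*r^5 - 18*r^4 + 15*r^3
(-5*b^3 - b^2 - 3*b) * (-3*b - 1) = 15*b^4 + 8*b^3 + 10*b^2 + 3*b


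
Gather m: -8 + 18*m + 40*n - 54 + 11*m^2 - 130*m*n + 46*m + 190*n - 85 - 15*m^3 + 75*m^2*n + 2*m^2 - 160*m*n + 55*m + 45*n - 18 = -15*m^3 + m^2*(75*n + 13) + m*(119 - 290*n) + 275*n - 165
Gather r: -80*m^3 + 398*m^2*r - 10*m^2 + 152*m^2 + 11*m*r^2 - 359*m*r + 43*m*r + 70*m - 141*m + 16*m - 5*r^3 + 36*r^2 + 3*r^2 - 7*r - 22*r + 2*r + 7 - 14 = -80*m^3 + 142*m^2 - 55*m - 5*r^3 + r^2*(11*m + 39) + r*(398*m^2 - 316*m - 27) - 7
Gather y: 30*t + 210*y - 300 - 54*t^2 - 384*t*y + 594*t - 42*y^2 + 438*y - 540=-54*t^2 + 624*t - 42*y^2 + y*(648 - 384*t) - 840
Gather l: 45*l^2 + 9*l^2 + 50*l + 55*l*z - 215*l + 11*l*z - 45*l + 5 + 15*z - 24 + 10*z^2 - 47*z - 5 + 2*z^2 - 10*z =54*l^2 + l*(66*z - 210) + 12*z^2 - 42*z - 24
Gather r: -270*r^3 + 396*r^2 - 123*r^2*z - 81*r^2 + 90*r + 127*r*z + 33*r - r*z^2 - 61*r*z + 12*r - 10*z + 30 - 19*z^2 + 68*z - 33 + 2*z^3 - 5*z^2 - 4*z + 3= -270*r^3 + r^2*(315 - 123*z) + r*(-z^2 + 66*z + 135) + 2*z^3 - 24*z^2 + 54*z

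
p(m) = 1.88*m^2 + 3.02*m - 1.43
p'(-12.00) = -42.10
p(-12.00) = 233.05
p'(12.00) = 48.14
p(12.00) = 305.53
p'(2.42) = 12.12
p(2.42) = 16.89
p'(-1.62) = -3.07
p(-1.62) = -1.39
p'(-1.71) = -3.41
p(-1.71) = -1.10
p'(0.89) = 6.37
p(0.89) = 2.75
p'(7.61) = 31.63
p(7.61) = 130.43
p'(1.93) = 10.28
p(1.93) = 11.40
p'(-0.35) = 1.70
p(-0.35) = -2.26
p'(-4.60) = -14.28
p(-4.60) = 24.46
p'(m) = 3.76*m + 3.02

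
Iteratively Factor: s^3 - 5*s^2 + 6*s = (s)*(s^2 - 5*s + 6) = s*(s - 3)*(s - 2)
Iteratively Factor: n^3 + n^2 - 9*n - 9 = (n - 3)*(n^2 + 4*n + 3) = (n - 3)*(n + 3)*(n + 1)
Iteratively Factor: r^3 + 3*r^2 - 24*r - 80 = (r + 4)*(r^2 - r - 20) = (r - 5)*(r + 4)*(r + 4)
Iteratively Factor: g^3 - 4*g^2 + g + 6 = (g + 1)*(g^2 - 5*g + 6) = (g - 3)*(g + 1)*(g - 2)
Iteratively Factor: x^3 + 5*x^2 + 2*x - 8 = (x + 4)*(x^2 + x - 2) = (x + 2)*(x + 4)*(x - 1)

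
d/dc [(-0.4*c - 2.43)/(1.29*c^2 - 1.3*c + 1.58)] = (0.516*c^2 + 6.2694*c - 3.791)/(1.6641*c^4 - 3.354*c^3 + 5.7664*c^2 - 4.108*c + 2.4964)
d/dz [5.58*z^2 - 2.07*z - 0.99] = 11.16*z - 2.07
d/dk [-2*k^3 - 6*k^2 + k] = -6*k^2 - 12*k + 1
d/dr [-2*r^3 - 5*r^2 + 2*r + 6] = -6*r^2 - 10*r + 2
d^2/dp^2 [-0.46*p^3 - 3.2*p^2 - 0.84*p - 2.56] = -2.76*p - 6.4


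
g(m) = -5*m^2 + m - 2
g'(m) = 1 - 10*m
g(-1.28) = -11.47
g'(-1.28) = 13.80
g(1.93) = -18.69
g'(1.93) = -18.30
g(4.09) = -81.55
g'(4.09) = -39.90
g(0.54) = -2.92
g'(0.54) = -4.40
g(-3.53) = -67.83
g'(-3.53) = 36.30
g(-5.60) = -164.40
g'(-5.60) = 57.00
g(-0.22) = -2.46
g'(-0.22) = 3.20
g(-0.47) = -3.57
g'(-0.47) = 5.70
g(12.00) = -710.00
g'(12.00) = -119.00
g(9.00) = -398.00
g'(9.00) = -89.00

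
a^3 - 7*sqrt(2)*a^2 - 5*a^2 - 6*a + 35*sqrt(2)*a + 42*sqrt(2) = (a - 6)*(a + 1)*(a - 7*sqrt(2))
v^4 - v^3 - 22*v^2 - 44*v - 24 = (v - 6)*(v + 1)*(v + 2)^2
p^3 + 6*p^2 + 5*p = p*(p + 1)*(p + 5)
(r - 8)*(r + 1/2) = r^2 - 15*r/2 - 4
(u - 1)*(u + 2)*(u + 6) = u^3 + 7*u^2 + 4*u - 12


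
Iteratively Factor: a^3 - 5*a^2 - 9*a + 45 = (a + 3)*(a^2 - 8*a + 15) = (a - 3)*(a + 3)*(a - 5)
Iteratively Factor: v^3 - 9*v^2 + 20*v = (v)*(v^2 - 9*v + 20) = v*(v - 4)*(v - 5)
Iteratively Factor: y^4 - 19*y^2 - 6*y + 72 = (y - 2)*(y^3 + 2*y^2 - 15*y - 36) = (y - 2)*(y + 3)*(y^2 - y - 12) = (y - 2)*(y + 3)^2*(y - 4)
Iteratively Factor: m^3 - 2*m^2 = (m)*(m^2 - 2*m) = m*(m - 2)*(m)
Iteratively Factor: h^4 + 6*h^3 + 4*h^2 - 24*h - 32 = (h + 2)*(h^3 + 4*h^2 - 4*h - 16) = (h + 2)^2*(h^2 + 2*h - 8) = (h + 2)^2*(h + 4)*(h - 2)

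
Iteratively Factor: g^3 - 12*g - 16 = (g + 2)*(g^2 - 2*g - 8) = (g + 2)^2*(g - 4)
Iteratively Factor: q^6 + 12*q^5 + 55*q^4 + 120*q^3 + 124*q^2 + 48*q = (q + 4)*(q^5 + 8*q^4 + 23*q^3 + 28*q^2 + 12*q) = (q + 2)*(q + 4)*(q^4 + 6*q^3 + 11*q^2 + 6*q) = (q + 2)^2*(q + 4)*(q^3 + 4*q^2 + 3*q) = (q + 2)^2*(q + 3)*(q + 4)*(q^2 + q) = q*(q + 2)^2*(q + 3)*(q + 4)*(q + 1)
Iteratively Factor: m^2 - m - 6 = (m + 2)*(m - 3)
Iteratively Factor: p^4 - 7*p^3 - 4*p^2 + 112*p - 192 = (p - 4)*(p^3 - 3*p^2 - 16*p + 48) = (p - 4)*(p + 4)*(p^2 - 7*p + 12) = (p - 4)^2*(p + 4)*(p - 3)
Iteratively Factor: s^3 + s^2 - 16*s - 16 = (s + 4)*(s^2 - 3*s - 4) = (s + 1)*(s + 4)*(s - 4)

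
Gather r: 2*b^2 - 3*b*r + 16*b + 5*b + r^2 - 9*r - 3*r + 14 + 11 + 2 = 2*b^2 + 21*b + r^2 + r*(-3*b - 12) + 27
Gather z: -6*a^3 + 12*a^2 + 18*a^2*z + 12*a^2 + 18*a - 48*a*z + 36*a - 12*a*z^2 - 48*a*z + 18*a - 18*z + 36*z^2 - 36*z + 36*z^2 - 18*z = -6*a^3 + 24*a^2 + 72*a + z^2*(72 - 12*a) + z*(18*a^2 - 96*a - 72)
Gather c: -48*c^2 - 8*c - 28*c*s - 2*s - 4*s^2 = -48*c^2 + c*(-28*s - 8) - 4*s^2 - 2*s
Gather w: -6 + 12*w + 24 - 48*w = 18 - 36*w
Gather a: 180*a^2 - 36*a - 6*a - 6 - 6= 180*a^2 - 42*a - 12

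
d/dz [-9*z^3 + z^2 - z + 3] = -27*z^2 + 2*z - 1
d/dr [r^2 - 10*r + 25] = 2*r - 10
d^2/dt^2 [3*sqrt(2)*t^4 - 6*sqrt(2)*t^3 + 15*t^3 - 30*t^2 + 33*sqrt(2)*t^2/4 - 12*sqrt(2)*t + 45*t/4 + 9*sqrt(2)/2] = 36*sqrt(2)*t^2 - 36*sqrt(2)*t + 90*t - 60 + 33*sqrt(2)/2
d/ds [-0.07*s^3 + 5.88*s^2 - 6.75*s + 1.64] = -0.21*s^2 + 11.76*s - 6.75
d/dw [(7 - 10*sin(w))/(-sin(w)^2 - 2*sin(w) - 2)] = 2*(-5*sin(w)^2 + 7*sin(w) + 17)*cos(w)/(sin(w)^2 + 2*sin(w) + 2)^2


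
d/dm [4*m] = 4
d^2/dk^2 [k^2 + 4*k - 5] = 2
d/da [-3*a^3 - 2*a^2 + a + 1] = -9*a^2 - 4*a + 1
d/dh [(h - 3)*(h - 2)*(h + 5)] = 3*h^2 - 19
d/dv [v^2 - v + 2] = 2*v - 1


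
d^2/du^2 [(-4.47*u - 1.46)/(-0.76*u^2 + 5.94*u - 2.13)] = ((50.8844 - 20.3832*u)*(0.76*u^2 - 5.94*u + 2.13) + (1.52*u - 5.94)*(3.04*u - 11.88)*(4.47*u + 1.46))/(0.76*u^2 - 5.94*u + 2.13)^3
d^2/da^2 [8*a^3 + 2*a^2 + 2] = 48*a + 4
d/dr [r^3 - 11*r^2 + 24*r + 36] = 3*r^2 - 22*r + 24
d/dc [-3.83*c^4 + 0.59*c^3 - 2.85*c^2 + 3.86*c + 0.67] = -15.32*c^3 + 1.77*c^2 - 5.7*c + 3.86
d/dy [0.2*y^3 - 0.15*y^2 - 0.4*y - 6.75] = 0.6*y^2 - 0.3*y - 0.4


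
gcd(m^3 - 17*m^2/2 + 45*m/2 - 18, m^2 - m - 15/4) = 1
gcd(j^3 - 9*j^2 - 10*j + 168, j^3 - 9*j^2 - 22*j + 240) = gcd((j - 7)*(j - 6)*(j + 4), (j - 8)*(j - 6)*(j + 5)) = j - 6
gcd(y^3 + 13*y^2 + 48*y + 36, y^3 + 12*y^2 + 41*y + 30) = y^2 + 7*y + 6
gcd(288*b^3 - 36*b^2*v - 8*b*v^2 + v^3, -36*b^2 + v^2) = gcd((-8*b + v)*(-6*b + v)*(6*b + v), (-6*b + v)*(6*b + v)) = -36*b^2 + v^2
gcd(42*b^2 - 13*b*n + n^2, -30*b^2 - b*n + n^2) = 6*b - n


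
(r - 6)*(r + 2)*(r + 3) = r^3 - r^2 - 24*r - 36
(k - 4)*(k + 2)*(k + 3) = k^3 + k^2 - 14*k - 24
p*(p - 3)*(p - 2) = p^3 - 5*p^2 + 6*p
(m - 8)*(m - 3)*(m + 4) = m^3 - 7*m^2 - 20*m + 96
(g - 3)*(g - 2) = g^2 - 5*g + 6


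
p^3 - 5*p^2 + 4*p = p*(p - 4)*(p - 1)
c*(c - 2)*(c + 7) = c^3 + 5*c^2 - 14*c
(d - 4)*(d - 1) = d^2 - 5*d + 4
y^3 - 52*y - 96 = (y - 8)*(y + 2)*(y + 6)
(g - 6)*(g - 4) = g^2 - 10*g + 24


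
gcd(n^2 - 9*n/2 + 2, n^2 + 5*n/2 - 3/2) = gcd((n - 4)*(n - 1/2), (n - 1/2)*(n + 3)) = n - 1/2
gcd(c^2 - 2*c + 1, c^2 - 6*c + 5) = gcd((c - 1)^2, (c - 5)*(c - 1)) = c - 1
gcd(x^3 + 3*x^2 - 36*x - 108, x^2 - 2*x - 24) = x - 6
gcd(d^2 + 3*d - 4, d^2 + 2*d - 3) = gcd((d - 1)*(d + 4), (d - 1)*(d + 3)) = d - 1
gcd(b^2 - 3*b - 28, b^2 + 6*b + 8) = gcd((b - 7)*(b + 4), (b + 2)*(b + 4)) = b + 4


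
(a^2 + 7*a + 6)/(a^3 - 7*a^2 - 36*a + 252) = (a + 1)/(a^2 - 13*a + 42)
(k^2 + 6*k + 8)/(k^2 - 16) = (k + 2)/(k - 4)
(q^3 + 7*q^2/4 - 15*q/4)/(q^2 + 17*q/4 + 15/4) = q*(4*q - 5)/(4*q + 5)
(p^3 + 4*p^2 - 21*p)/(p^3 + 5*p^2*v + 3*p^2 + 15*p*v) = (p^2 + 4*p - 21)/(p^2 + 5*p*v + 3*p + 15*v)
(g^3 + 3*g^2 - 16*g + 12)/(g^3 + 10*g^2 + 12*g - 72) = (g - 1)/(g + 6)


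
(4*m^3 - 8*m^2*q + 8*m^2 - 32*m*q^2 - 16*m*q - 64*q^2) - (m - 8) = 4*m^3 - 8*m^2*q + 8*m^2 - 32*m*q^2 - 16*m*q - m - 64*q^2 + 8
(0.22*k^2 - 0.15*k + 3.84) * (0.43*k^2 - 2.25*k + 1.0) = 0.0946*k^4 - 0.5595*k^3 + 2.2087*k^2 - 8.79*k + 3.84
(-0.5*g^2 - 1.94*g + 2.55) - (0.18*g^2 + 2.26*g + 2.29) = -0.68*g^2 - 4.2*g + 0.26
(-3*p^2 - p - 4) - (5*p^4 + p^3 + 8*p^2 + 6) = -5*p^4 - p^3 - 11*p^2 - p - 10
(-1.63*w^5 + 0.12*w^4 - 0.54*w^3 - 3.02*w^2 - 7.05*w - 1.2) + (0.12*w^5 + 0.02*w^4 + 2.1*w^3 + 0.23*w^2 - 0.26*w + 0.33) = -1.51*w^5 + 0.14*w^4 + 1.56*w^3 - 2.79*w^2 - 7.31*w - 0.87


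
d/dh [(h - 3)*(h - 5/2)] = 2*h - 11/2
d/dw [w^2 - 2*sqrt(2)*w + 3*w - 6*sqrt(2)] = 2*w - 2*sqrt(2) + 3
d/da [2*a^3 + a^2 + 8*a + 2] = 6*a^2 + 2*a + 8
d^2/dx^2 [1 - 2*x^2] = -4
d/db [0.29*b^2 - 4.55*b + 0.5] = 0.58*b - 4.55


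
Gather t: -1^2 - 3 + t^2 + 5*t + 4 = t^2 + 5*t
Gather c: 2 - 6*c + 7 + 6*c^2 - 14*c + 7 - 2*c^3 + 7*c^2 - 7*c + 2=-2*c^3 + 13*c^2 - 27*c + 18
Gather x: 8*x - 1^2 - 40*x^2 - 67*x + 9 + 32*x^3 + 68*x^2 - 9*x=32*x^3 + 28*x^2 - 68*x + 8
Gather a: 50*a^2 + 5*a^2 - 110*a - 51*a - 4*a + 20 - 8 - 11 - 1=55*a^2 - 165*a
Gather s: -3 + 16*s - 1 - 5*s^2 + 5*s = -5*s^2 + 21*s - 4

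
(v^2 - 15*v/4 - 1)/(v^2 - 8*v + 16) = (v + 1/4)/(v - 4)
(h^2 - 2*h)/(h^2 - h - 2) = h/(h + 1)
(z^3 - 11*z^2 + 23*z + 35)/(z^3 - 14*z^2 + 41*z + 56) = (z - 5)/(z - 8)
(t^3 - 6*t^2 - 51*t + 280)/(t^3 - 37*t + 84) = (t^2 - 13*t + 40)/(t^2 - 7*t + 12)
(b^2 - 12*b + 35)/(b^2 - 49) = (b - 5)/(b + 7)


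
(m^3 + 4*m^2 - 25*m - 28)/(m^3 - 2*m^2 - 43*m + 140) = (m + 1)/(m - 5)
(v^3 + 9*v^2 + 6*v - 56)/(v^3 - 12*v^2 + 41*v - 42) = (v^2 + 11*v + 28)/(v^2 - 10*v + 21)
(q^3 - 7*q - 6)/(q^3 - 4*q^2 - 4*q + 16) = (q^2 - 2*q - 3)/(q^2 - 6*q + 8)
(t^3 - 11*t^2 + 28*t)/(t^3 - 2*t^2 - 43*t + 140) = t*(t - 7)/(t^2 + 2*t - 35)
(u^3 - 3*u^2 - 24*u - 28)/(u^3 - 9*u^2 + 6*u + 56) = (u + 2)/(u - 4)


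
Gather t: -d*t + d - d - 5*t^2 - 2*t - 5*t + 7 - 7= -5*t^2 + t*(-d - 7)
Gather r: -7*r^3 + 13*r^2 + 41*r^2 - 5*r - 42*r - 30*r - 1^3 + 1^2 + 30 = -7*r^3 + 54*r^2 - 77*r + 30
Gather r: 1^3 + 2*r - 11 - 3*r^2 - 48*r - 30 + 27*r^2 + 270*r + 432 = 24*r^2 + 224*r + 392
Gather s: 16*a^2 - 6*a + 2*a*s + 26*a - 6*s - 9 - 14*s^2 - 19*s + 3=16*a^2 + 20*a - 14*s^2 + s*(2*a - 25) - 6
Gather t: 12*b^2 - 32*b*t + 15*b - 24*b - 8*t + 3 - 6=12*b^2 - 9*b + t*(-32*b - 8) - 3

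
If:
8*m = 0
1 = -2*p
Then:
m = 0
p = -1/2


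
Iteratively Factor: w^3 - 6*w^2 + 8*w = (w - 4)*(w^2 - 2*w) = (w - 4)*(w - 2)*(w)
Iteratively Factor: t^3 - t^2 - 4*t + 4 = (t - 2)*(t^2 + t - 2) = (t - 2)*(t + 2)*(t - 1)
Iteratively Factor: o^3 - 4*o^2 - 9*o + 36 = (o - 3)*(o^2 - o - 12) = (o - 4)*(o - 3)*(o + 3)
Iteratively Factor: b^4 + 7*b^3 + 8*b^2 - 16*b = (b + 4)*(b^3 + 3*b^2 - 4*b) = (b + 4)^2*(b^2 - b) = (b - 1)*(b + 4)^2*(b)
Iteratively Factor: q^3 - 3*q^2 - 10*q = (q - 5)*(q^2 + 2*q) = (q - 5)*(q + 2)*(q)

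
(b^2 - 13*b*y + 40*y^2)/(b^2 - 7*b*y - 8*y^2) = (b - 5*y)/(b + y)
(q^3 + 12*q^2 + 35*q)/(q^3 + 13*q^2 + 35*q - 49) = q*(q + 5)/(q^2 + 6*q - 7)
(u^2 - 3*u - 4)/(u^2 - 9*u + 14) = (u^2 - 3*u - 4)/(u^2 - 9*u + 14)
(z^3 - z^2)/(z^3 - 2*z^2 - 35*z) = z*(1 - z)/(-z^2 + 2*z + 35)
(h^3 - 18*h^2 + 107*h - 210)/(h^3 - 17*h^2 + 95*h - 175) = (h - 6)/(h - 5)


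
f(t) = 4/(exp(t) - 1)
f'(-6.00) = -0.00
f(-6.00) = -4.01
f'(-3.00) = -0.22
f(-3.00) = -4.21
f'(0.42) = -22.35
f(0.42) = 7.66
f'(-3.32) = -0.16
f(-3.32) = -4.15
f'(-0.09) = -493.49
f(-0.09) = -46.47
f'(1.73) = -1.05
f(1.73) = 0.86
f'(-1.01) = -3.60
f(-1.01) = -6.29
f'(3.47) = -0.13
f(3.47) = 0.13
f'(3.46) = -0.13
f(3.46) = 0.13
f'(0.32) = -38.73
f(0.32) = 10.61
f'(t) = -4*exp(t)/(exp(t) - 1)^2 = -1/sinh(t/2)^2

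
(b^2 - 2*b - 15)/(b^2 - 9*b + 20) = (b + 3)/(b - 4)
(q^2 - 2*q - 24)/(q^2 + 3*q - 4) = (q - 6)/(q - 1)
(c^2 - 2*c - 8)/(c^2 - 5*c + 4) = (c + 2)/(c - 1)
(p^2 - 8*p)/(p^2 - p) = (p - 8)/(p - 1)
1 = 1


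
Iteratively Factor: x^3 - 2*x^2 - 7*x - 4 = (x + 1)*(x^2 - 3*x - 4) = (x - 4)*(x + 1)*(x + 1)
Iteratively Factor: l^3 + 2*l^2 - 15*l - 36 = (l - 4)*(l^2 + 6*l + 9) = (l - 4)*(l + 3)*(l + 3)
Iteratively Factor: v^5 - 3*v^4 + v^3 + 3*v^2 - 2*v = (v)*(v^4 - 3*v^3 + v^2 + 3*v - 2) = v*(v - 2)*(v^3 - v^2 - v + 1) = v*(v - 2)*(v - 1)*(v^2 - 1) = v*(v - 2)*(v - 1)*(v + 1)*(v - 1)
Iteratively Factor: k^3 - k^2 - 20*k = (k + 4)*(k^2 - 5*k) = k*(k + 4)*(k - 5)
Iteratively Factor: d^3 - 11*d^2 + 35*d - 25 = (d - 5)*(d^2 - 6*d + 5) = (d - 5)^2*(d - 1)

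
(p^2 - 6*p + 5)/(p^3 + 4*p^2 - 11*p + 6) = (p - 5)/(p^2 + 5*p - 6)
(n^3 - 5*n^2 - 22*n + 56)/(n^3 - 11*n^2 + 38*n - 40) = (n^2 - 3*n - 28)/(n^2 - 9*n + 20)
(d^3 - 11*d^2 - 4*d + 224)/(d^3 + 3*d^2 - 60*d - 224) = (d - 7)/(d + 7)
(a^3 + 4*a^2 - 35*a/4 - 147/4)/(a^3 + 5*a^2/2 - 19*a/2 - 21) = (a + 7/2)/(a + 2)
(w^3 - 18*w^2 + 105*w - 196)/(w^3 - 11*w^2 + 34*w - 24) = (w^2 - 14*w + 49)/(w^2 - 7*w + 6)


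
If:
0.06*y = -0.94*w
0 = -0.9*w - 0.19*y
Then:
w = 0.00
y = 0.00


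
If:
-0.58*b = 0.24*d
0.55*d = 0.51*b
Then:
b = 0.00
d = 0.00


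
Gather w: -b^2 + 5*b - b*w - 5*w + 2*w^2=-b^2 + 5*b + 2*w^2 + w*(-b - 5)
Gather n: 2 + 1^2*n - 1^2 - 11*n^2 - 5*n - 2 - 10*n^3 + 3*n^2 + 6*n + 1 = -10*n^3 - 8*n^2 + 2*n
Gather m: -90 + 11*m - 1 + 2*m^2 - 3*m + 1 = 2*m^2 + 8*m - 90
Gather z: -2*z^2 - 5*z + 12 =-2*z^2 - 5*z + 12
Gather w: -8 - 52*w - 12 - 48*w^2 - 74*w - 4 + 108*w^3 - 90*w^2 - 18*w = 108*w^3 - 138*w^2 - 144*w - 24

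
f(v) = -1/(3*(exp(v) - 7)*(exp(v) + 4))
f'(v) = exp(v)/(3*(exp(v) - 7)*(exp(v) + 4)^2) + exp(v)/(3*(exp(v) - 7)^2*(exp(v) + 4)) = (2*exp(v) - 3)*exp(v)/(3*(exp(v) - 7)^2*(exp(v) + 4)^2)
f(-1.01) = 0.01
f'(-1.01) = -0.00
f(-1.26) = 0.01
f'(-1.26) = -0.00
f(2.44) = -0.00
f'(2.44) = 0.02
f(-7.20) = 0.01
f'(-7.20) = -0.00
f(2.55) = -0.00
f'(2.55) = 0.01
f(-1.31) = 0.01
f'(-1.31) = -0.00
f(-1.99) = 0.01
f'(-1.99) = -0.00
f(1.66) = 0.02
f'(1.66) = 0.05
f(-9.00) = 0.01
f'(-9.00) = 0.00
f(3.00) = 0.00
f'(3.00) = 0.00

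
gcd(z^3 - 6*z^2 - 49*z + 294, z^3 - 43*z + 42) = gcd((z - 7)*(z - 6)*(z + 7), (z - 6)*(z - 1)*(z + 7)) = z^2 + z - 42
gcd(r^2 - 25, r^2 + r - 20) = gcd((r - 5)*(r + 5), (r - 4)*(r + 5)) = r + 5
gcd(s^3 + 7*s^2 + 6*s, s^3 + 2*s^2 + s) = s^2 + s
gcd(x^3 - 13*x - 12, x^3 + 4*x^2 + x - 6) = x + 3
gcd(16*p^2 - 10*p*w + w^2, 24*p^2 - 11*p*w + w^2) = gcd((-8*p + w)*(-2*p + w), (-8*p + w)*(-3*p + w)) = 8*p - w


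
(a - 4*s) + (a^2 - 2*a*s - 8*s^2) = a^2 - 2*a*s + a - 8*s^2 - 4*s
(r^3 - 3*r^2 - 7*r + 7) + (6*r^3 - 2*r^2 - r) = 7*r^3 - 5*r^2 - 8*r + 7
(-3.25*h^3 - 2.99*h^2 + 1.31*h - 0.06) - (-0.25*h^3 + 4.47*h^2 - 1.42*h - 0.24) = -3.0*h^3 - 7.46*h^2 + 2.73*h + 0.18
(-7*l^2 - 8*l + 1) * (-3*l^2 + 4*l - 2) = 21*l^4 - 4*l^3 - 21*l^2 + 20*l - 2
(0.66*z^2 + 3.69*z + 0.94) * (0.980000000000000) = 0.6468*z^2 + 3.6162*z + 0.9212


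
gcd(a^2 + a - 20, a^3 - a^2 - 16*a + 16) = a - 4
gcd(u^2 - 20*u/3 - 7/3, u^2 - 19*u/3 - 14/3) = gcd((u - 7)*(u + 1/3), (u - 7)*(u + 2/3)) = u - 7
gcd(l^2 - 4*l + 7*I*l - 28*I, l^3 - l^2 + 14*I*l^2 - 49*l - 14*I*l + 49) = l + 7*I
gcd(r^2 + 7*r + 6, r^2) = 1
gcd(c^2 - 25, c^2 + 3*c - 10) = c + 5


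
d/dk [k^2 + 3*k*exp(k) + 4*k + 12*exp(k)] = 3*k*exp(k) + 2*k + 15*exp(k) + 4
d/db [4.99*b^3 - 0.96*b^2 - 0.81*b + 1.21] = 14.97*b^2 - 1.92*b - 0.81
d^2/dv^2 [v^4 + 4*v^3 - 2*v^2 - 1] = 12*v^2 + 24*v - 4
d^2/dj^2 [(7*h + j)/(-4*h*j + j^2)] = 2*(3*j*(-h - j)*(4*h - j) - 4*(2*h - j)^2*(7*h + j))/(j^3*(4*h - j)^3)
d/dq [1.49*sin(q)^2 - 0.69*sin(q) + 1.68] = (2.98*sin(q) - 0.69)*cos(q)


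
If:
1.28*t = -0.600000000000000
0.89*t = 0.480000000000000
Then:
No Solution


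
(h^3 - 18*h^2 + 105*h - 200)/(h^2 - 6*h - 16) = (h^2 - 10*h + 25)/(h + 2)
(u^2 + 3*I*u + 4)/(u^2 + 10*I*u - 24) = (u - I)/(u + 6*I)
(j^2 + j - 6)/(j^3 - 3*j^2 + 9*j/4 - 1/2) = 4*(j + 3)/(4*j^2 - 4*j + 1)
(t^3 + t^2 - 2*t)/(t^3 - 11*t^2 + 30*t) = (t^2 + t - 2)/(t^2 - 11*t + 30)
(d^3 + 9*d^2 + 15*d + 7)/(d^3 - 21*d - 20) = (d^2 + 8*d + 7)/(d^2 - d - 20)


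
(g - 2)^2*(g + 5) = g^3 + g^2 - 16*g + 20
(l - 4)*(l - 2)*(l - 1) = l^3 - 7*l^2 + 14*l - 8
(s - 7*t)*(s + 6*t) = s^2 - s*t - 42*t^2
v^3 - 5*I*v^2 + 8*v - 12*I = (v - 6*I)*(v - I)*(v + 2*I)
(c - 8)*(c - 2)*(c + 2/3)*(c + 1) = c^4 - 25*c^3/3 + 20*c + 32/3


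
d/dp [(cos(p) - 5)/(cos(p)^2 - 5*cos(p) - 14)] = (cos(p)^2 - 10*cos(p) + 39)*sin(p)/(sin(p)^2 + 5*cos(p) + 13)^2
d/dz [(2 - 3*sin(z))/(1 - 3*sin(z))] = 3*cos(z)/(3*sin(z) - 1)^2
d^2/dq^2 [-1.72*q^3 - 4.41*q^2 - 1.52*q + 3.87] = -10.32*q - 8.82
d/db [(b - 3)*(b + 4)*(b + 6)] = 3*b^2 + 14*b - 6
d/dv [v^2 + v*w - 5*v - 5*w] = 2*v + w - 5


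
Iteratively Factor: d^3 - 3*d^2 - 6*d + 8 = (d - 1)*(d^2 - 2*d - 8) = (d - 1)*(d + 2)*(d - 4)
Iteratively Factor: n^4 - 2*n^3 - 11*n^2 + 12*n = (n - 4)*(n^3 + 2*n^2 - 3*n) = (n - 4)*(n + 3)*(n^2 - n) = n*(n - 4)*(n + 3)*(n - 1)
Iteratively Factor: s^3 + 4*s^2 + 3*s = (s)*(s^2 + 4*s + 3) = s*(s + 3)*(s + 1)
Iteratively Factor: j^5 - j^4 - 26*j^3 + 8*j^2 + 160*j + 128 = (j + 1)*(j^4 - 2*j^3 - 24*j^2 + 32*j + 128) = (j - 4)*(j + 1)*(j^3 + 2*j^2 - 16*j - 32) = (j - 4)*(j + 1)*(j + 4)*(j^2 - 2*j - 8) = (j - 4)^2*(j + 1)*(j + 4)*(j + 2)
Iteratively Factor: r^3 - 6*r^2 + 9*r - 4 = (r - 4)*(r^2 - 2*r + 1) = (r - 4)*(r - 1)*(r - 1)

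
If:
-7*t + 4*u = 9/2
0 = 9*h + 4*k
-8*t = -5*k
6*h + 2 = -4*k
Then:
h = 2/3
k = -3/2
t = -15/16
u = -33/64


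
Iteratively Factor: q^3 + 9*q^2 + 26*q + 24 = (q + 2)*(q^2 + 7*q + 12) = (q + 2)*(q + 3)*(q + 4)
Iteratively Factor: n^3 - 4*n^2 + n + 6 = (n - 3)*(n^2 - n - 2) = (n - 3)*(n + 1)*(n - 2)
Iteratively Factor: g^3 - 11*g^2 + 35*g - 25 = (g - 5)*(g^2 - 6*g + 5) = (g - 5)*(g - 1)*(g - 5)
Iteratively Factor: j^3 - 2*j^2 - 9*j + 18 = (j - 3)*(j^2 + j - 6) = (j - 3)*(j + 3)*(j - 2)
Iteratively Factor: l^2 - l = (l - 1)*(l)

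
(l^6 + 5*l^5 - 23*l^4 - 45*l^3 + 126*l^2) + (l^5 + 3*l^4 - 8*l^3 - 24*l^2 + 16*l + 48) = l^6 + 6*l^5 - 20*l^4 - 53*l^3 + 102*l^2 + 16*l + 48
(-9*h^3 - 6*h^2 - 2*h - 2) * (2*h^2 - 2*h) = -18*h^5 + 6*h^4 + 8*h^3 + 4*h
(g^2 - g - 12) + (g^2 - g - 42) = 2*g^2 - 2*g - 54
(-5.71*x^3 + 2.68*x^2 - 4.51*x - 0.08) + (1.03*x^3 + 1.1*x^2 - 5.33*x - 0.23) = -4.68*x^3 + 3.78*x^2 - 9.84*x - 0.31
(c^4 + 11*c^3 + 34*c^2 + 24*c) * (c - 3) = c^5 + 8*c^4 + c^3 - 78*c^2 - 72*c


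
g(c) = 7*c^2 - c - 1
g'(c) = 14*c - 1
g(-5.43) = 210.82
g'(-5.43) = -77.02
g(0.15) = -0.99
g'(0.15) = 1.10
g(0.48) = 0.13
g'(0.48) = 5.72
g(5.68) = 219.16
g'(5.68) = 78.52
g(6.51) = 289.15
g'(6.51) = 90.14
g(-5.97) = 254.46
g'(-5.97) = -84.58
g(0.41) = -0.23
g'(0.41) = 4.74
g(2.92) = 55.76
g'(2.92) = 39.88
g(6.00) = 245.00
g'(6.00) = 83.00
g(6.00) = 245.00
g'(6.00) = 83.00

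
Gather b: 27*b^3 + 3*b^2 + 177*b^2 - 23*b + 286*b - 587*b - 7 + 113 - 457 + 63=27*b^3 + 180*b^2 - 324*b - 288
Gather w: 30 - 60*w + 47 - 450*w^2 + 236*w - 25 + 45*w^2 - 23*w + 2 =-405*w^2 + 153*w + 54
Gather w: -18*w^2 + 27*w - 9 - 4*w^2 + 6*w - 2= -22*w^2 + 33*w - 11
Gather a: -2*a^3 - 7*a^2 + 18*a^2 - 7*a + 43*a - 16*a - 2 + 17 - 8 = -2*a^3 + 11*a^2 + 20*a + 7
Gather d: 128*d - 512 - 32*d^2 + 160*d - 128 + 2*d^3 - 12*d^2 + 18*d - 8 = 2*d^3 - 44*d^2 + 306*d - 648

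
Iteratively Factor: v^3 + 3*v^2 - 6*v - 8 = (v - 2)*(v^2 + 5*v + 4) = (v - 2)*(v + 1)*(v + 4)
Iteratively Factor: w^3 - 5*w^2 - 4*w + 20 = (w - 2)*(w^2 - 3*w - 10) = (w - 5)*(w - 2)*(w + 2)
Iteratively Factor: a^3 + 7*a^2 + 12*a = (a + 3)*(a^2 + 4*a) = (a + 3)*(a + 4)*(a)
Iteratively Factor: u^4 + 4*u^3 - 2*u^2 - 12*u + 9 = (u - 1)*(u^3 + 5*u^2 + 3*u - 9) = (u - 1)^2*(u^2 + 6*u + 9) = (u - 1)^2*(u + 3)*(u + 3)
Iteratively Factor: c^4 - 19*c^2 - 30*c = (c + 2)*(c^3 - 2*c^2 - 15*c) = (c - 5)*(c + 2)*(c^2 + 3*c) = (c - 5)*(c + 2)*(c + 3)*(c)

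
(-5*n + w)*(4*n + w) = -20*n^2 - n*w + w^2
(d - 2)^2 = d^2 - 4*d + 4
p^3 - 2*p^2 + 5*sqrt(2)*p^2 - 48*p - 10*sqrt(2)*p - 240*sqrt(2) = (p - 8)*(p + 6)*(p + 5*sqrt(2))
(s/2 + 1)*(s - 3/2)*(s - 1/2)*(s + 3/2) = s^4/2 + 3*s^3/4 - 13*s^2/8 - 27*s/16 + 9/8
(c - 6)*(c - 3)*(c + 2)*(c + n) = c^4 + c^3*n - 7*c^3 - 7*c^2*n + 36*c + 36*n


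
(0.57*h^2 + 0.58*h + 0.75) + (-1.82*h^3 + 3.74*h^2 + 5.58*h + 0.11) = -1.82*h^3 + 4.31*h^2 + 6.16*h + 0.86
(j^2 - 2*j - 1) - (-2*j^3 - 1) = 2*j^3 + j^2 - 2*j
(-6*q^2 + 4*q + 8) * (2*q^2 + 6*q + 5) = -12*q^4 - 28*q^3 + 10*q^2 + 68*q + 40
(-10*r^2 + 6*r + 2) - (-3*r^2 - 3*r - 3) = -7*r^2 + 9*r + 5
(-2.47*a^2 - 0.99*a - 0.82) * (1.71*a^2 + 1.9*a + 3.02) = -4.2237*a^4 - 6.3859*a^3 - 10.7426*a^2 - 4.5478*a - 2.4764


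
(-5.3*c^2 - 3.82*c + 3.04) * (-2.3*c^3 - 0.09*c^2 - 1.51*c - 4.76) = 12.19*c^5 + 9.263*c^4 + 1.3548*c^3 + 30.7226*c^2 + 13.5928*c - 14.4704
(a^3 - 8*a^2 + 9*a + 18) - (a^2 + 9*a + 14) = a^3 - 9*a^2 + 4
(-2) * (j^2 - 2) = 4 - 2*j^2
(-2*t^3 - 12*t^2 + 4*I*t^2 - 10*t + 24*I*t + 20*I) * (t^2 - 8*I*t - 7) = -2*t^5 - 12*t^4 + 20*I*t^4 + 36*t^3 + 120*I*t^3 + 276*t^2 + 72*I*t^2 + 230*t - 168*I*t - 140*I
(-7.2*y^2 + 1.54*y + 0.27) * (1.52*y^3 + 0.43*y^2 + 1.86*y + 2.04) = -10.944*y^5 - 0.7552*y^4 - 12.3194*y^3 - 11.7075*y^2 + 3.6438*y + 0.5508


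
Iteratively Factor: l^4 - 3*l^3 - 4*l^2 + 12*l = (l - 2)*(l^3 - l^2 - 6*l) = l*(l - 2)*(l^2 - l - 6) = l*(l - 3)*(l - 2)*(l + 2)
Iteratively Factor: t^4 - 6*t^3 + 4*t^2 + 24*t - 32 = (t - 2)*(t^3 - 4*t^2 - 4*t + 16) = (t - 2)*(t + 2)*(t^2 - 6*t + 8) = (t - 4)*(t - 2)*(t + 2)*(t - 2)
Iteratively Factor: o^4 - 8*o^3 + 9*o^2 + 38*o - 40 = (o - 5)*(o^3 - 3*o^2 - 6*o + 8) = (o - 5)*(o + 2)*(o^2 - 5*o + 4) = (o - 5)*(o - 4)*(o + 2)*(o - 1)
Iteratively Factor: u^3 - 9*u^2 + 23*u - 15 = (u - 5)*(u^2 - 4*u + 3) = (u - 5)*(u - 3)*(u - 1)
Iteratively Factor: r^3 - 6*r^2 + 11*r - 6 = (r - 2)*(r^2 - 4*r + 3) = (r - 3)*(r - 2)*(r - 1)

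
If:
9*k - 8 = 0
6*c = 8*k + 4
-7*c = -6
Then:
No Solution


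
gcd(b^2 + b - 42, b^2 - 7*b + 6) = b - 6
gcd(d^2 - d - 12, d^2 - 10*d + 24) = d - 4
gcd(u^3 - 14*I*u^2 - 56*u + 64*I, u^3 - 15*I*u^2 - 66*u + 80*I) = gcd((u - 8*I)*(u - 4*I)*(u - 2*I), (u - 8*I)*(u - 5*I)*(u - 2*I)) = u^2 - 10*I*u - 16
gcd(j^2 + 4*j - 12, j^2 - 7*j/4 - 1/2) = j - 2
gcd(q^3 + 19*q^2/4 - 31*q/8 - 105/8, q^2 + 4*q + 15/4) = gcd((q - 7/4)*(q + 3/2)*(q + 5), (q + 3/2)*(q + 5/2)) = q + 3/2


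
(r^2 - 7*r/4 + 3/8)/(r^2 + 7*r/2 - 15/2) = (r - 1/4)/(r + 5)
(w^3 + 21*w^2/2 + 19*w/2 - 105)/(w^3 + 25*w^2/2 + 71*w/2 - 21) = (2*w - 5)/(2*w - 1)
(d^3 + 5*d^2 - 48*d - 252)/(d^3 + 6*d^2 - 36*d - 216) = (d - 7)/(d - 6)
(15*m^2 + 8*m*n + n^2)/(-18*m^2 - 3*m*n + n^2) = (-5*m - n)/(6*m - n)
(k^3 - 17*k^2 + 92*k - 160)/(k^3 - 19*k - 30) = (k^2 - 12*k + 32)/(k^2 + 5*k + 6)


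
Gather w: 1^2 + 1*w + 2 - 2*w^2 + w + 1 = -2*w^2 + 2*w + 4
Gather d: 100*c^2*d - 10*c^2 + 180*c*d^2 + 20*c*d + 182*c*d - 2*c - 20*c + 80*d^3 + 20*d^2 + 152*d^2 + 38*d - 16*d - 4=-10*c^2 - 22*c + 80*d^3 + d^2*(180*c + 172) + d*(100*c^2 + 202*c + 22) - 4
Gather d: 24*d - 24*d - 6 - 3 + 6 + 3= 0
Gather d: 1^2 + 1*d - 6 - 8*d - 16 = -7*d - 21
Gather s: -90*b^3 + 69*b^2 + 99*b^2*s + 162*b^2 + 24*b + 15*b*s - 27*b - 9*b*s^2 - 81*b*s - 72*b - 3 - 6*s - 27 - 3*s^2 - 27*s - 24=-90*b^3 + 231*b^2 - 75*b + s^2*(-9*b - 3) + s*(99*b^2 - 66*b - 33) - 54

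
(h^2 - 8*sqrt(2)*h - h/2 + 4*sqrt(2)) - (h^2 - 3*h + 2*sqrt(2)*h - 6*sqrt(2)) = -10*sqrt(2)*h + 5*h/2 + 10*sqrt(2)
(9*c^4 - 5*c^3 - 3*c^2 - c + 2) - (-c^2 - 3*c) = 9*c^4 - 5*c^3 - 2*c^2 + 2*c + 2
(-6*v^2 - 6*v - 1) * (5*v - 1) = -30*v^3 - 24*v^2 + v + 1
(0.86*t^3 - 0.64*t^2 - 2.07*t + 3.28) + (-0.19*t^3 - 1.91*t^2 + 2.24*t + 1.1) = 0.67*t^3 - 2.55*t^2 + 0.17*t + 4.38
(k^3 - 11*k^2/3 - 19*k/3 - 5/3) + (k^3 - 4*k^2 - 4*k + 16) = 2*k^3 - 23*k^2/3 - 31*k/3 + 43/3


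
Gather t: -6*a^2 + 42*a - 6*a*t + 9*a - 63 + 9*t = -6*a^2 + 51*a + t*(9 - 6*a) - 63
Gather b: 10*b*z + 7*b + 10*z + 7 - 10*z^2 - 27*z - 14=b*(10*z + 7) - 10*z^2 - 17*z - 7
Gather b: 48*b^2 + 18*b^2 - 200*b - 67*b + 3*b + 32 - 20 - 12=66*b^2 - 264*b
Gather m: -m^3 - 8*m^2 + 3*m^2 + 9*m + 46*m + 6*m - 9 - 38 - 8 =-m^3 - 5*m^2 + 61*m - 55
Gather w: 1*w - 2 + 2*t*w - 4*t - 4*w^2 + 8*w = -4*t - 4*w^2 + w*(2*t + 9) - 2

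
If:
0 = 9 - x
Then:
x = 9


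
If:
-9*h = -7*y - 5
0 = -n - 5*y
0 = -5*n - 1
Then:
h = 44/75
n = -1/5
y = 1/25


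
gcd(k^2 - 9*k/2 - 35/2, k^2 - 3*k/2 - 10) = k + 5/2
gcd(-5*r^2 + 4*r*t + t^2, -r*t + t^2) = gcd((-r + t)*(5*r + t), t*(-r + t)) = r - t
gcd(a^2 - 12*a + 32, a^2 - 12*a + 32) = a^2 - 12*a + 32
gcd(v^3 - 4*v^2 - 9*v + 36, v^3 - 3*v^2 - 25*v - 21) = v + 3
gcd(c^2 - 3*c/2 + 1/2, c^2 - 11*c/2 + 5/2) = c - 1/2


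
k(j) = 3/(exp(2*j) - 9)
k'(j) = -6*exp(2*j)/(exp(2*j) - 9)^2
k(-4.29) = -0.33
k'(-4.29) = -0.00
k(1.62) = 0.18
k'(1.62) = -0.56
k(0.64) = -0.56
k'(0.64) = -0.74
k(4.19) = 0.00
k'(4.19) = -0.00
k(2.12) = 0.05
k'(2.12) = -0.11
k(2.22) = 0.04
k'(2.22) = -0.09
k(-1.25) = -0.34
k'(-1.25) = -0.01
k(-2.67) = -0.33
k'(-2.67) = -0.00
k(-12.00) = -0.33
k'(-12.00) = 0.00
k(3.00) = 0.01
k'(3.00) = -0.02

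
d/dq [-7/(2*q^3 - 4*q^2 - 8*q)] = 7*(3*q^2 - 4*q - 4)/(2*q^2*(-q^2 + 2*q + 4)^2)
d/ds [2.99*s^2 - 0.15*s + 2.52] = 5.98*s - 0.15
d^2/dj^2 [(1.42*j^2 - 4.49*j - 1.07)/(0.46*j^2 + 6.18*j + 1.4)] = (-9.97372*j^3 - 6.84535200000001*j^2 - 0.90141600000004*j + 2.90778400000001)/(0.097336*j^6 + 3.923064*j^5 + 53.594232*j^4 + 259.908552*j^3 + 163.11288*j^2 + 36.3384*j + 2.744)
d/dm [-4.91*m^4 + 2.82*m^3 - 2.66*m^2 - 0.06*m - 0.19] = -19.64*m^3 + 8.46*m^2 - 5.32*m - 0.06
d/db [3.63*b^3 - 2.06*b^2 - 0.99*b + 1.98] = 10.89*b^2 - 4.12*b - 0.99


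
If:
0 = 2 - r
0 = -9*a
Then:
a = 0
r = 2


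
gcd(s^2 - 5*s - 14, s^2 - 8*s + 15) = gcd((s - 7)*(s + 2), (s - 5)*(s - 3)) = 1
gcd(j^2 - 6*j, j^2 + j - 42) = j - 6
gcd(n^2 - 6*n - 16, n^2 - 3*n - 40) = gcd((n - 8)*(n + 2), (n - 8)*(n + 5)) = n - 8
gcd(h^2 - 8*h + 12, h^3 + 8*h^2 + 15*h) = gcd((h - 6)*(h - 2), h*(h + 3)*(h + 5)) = 1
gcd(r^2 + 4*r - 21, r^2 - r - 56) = r + 7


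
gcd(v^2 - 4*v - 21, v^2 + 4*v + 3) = v + 3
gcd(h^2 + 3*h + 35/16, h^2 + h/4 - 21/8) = h + 7/4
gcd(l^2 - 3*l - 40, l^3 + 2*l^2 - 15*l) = l + 5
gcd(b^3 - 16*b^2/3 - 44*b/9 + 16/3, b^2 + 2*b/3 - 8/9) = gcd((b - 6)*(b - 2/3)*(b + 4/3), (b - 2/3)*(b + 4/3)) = b^2 + 2*b/3 - 8/9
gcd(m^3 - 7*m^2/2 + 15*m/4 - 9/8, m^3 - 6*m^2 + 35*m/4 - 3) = m^2 - 2*m + 3/4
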